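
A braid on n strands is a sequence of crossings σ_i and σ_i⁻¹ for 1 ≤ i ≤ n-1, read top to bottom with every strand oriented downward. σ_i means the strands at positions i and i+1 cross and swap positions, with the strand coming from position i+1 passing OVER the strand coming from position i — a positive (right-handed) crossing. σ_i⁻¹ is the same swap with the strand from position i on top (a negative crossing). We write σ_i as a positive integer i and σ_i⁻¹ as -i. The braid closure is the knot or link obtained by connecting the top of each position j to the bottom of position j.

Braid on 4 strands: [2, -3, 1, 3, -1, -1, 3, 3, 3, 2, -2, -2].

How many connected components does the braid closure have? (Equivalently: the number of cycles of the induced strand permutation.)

Track the strand permutation on 4 strands, starting from identity.
  step 1: s2 swaps positions 2,3 -> [1 3 2 4]
  step 2: s3^-1 swaps positions 3,4 -> [1 3 4 2]
  step 3: s1 swaps positions 1,2 -> [3 1 4 2]
  step 4: s3 swaps positions 3,4 -> [3 1 2 4]
  step 5: s1^-1 swaps positions 1,2 -> [1 3 2 4]
  step 6: s1^-1 swaps positions 1,2 -> [3 1 2 4]
  step 7: s3 swaps positions 3,4 -> [3 1 4 2]
  step 8: s3 swaps positions 3,4 -> [3 1 2 4]
  step 9: s3 swaps positions 3,4 -> [3 1 4 2]
  step 10: s2 swaps positions 2,3 -> [3 4 1 2]
  step 11: s2^-1 swaps positions 2,3 -> [3 1 4 2]
  step 12: s2^-1 swaps positions 2,3 -> [3 4 1 2]
Final permutation (position -> original strand): [3 4 1 2]
Closure components = cycle count of this permutation = 2.

Answer: 2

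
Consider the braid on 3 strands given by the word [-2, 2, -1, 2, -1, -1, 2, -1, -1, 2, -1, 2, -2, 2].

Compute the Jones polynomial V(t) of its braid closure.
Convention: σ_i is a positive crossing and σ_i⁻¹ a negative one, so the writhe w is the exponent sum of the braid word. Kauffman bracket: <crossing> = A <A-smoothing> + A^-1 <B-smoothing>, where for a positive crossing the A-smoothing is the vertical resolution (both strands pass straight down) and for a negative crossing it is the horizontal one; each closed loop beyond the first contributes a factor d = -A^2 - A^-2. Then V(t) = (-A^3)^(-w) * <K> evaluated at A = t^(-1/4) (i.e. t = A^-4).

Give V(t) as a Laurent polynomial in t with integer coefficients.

The presented braid s2^-1 s2 s1^-1 s2 s1^-1 s1^-1 s2 s1^-1 s1^-1 s2 s1^-1 s2 s2^-1 s2 on 3 strands reduces by inverse Markov moves (closure unchanged at each step):
  Deconjugate: the word is γ·β·γ⁻¹ with γ = s2^-1 s2 (prefix) and γ⁻¹ = s2^-1 s2 (suffix); strip both.
Reduced to β = s1^-1 s2 s1^-1 s1^-1 s2 s1^-1 s1^-1 s2 s1^-1 s2 on 3 strands, 10 crossings.
Compute on β:
Braid: s1^-1 s2 s1^-1 s1^-1 s2 s1^-1 s1^-1 s2 s1^-1 s2 on 3 strands, 10 crossings.
Writhe w = (#positive) - (#negative) = 4 - 6 = -2.
State-sum expansion of <K>. There are 2^10 = 1024 states.
Each crossing splits two ways (0=vertical, 1=horizontal). The state's weight is A^(#A-smoothings - #B-smoothings) * d^(loops - 1).
Tabulate the states by total A-exponent and number of loops L (A-exp: L × count):
  A^10: L=7 ×1
  A^8: L=6 ×10
  A^6: L=5 ×45
  A^4: L=4 ×118, L=6 ×2
  A^2: L=3 ×193, L=5 ×17
  A^0: L=2 ×192, L=4 ×59, L=6 ×1
  A^-2: L=1 ×95, L=3 ×108, L=5 ×7
  A^-4: L=2 ×95, L=4 ×25
  A^-6: L=3 ×43, L=5 ×2
  A^-8: L=4 ×10
  A^-10: L=5 ×1
Each group contributes A^e * Σ count * d^(L-1):
Powers of d = -A^2 - A^-2: d^2 = A^4 + 2 + A^-4; d^3 = -A^6 - 3*A^2 - 3*A^-2 - A^-6; d^4 = A^8 + 4*A^4 + 6 + 4*A^-4 + A^-8; d^5 = -A^10 - 5*A^6 - 10*A^2 - 10*A^-2 - 5*A^-6 - A^-10; d^6 = A^12 + 6*A^8 + 15*A^4 + 20 + 15*A^-4 + 6*A^-8 + A^-12.
  A^10 * (d^6) = A^22 + 6*A^18 + 15*A^14 + 20*A^10 + 15*A^6 + 6*A^2 + A^-2
  A^8 * (10*d^5) = -10*A^18 - 50*A^14 - 100*A^10 - 100*A^6 - 50*A^2 - 10*A^-2
  A^6 * (45*d^4) = 45*A^14 + 180*A^10 + 270*A^6 + 180*A^2 + 45*A^-2
  A^4 * (118*d^3 + 2*d^5) = -2*A^14 - 128*A^10 - 374*A^6 - 374*A^2 - 128*A^-2 - 2*A^-6
  A^2 * (193*d^2 + 17*d^4) = 17*A^10 + 261*A^6 + 488*A^2 + 261*A^-2 + 17*A^-6
  A^0 * (192*d + 59*d^3 + d^5) = -A^10 - 64*A^6 - 379*A^2 - 379*A^-2 - 64*A^-6 - A^-10
  A^-2 * (95 + 108*d^2 + 7*d^4) = 7*A^6 + 136*A^2 + 353*A^-2 + 136*A^-6 + 7*A^-10
  A^-4 * (95*d + 25*d^3) = -25*A^2 - 170*A^-2 - 170*A^-6 - 25*A^-10
  A^-6 * (43*d^2 + 2*d^4) = 2*A^2 + 51*A^-2 + 98*A^-6 + 51*A^-10 + 2*A^-14
  A^-8 * (10*d^3) = -10*A^-2 - 30*A^-6 - 30*A^-10 - 10*A^-14
  A^-10 * (d^4) = A^-2 + 4*A^-6 + 6*A^-10 + 4*A^-14 + A^-18
Summing the groups: <K> = A^22 - 4*A^18 + 8*A^14 - 12*A^10 + 15*A^6 - 16*A^2 + 15*A^-2 - 11*A^-6 + 8*A^-10 - 4*A^-14 + A^-18
Normalise by the writhe: (-A^3)^(-w) = (-A^3)^(2) = A^6, so f(A) = A^6 * <K> = A^28 - 4*A^24 + 8*A^20 - 12*A^16 + 15*A^12 - 16*A^8 + 15*A^4 - 11 + 8*A^-4 - 4*A^-8 + A^-12.
Substitute A = t^(-1/4), i.e. A^e → t^(-e/4): V(t) = t^3 - 4*t^2 + 8*t - 11 + 15*t^-1 - 16*t^-2 + 15*t^-3 - 12*t^-4 + 8*t^-5 - 4*t^-6 + t^-7

Answer: t^3 - 4*t^2 + 8*t - 11 + 15*t^-1 - 16*t^-2 + 15*t^-3 - 12*t^-4 + 8*t^-5 - 4*t^-6 + t^-7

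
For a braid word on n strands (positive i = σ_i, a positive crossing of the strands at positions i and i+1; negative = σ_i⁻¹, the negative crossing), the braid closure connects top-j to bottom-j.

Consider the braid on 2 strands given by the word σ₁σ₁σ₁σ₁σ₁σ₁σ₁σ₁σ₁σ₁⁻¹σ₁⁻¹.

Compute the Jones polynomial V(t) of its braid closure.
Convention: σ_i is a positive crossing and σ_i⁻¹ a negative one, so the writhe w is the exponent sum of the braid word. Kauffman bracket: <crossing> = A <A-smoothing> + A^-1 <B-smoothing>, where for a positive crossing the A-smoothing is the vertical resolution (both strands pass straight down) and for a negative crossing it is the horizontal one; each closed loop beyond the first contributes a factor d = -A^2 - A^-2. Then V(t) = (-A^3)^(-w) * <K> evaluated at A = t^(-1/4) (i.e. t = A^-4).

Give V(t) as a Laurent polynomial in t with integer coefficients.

The presented braid s1 s1 s1 s1 s1 s1 s1 s1 s1 s1^-1 s1^-1 on 2 strands reduces by inverse Markov moves (closure unchanged at each step):
  Deconjugate: the word is γ·β·γ⁻¹ with γ = s1 (prefix) and γ⁻¹ = s1^-1 (suffix); strip both.
  Deconjugate: the word is γ·β·γ⁻¹ with γ = s1 (prefix) and γ⁻¹ = s1^-1 (suffix); strip both.
Reduced to β = s1 s1 s1 s1 s1 s1 s1 on 2 strands, 7 crossings.
Compute on β:
Braid: s1 s1 s1 s1 s1 s1 s1 on 2 strands, 7 crossings.
Writhe w = (#positive) - (#negative) = 7 - 0 = 7.
State-sum expansion of <K>. There are 2^7 = 128 states.
Smooth each crossing (0=||, 1=⌣⌢); contribution A^(Σ sign_k(1-2s_k)) * d^(L-1).
Tabulate the states by total A-exponent and number of loops L (A-exp: L × count):
  A^7: L=2 ×1
  A^5: L=1 ×7
  A^3: L=2 ×21
  A^1: L=3 ×35
  A^-1: L=4 ×35
  A^-3: L=5 ×21
  A^-5: L=6 ×7
  A^-7: L=7 ×1
Each group contributes A^e * Σ count * d^(L-1):
Powers of d = -A^2 - A^-2: d^2 = A^4 + 2 + A^-4; d^3 = -A^6 - 3*A^2 - 3*A^-2 - A^-6; d^4 = A^8 + 4*A^4 + 6 + 4*A^-4 + A^-8; d^5 = -A^10 - 5*A^6 - 10*A^2 - 10*A^-2 - 5*A^-6 - A^-10; d^6 = A^12 + 6*A^8 + 15*A^4 + 20 + 15*A^-4 + 6*A^-8 + A^-12.
  A^7 * (d) = -A^9 - A^5
  A^5 * (7) = 7*A^5
  A^3 * (21*d) = -21*A^5 - 21*A
  A^1 * (35*d^2) = 35*A^5 + 70*A + 35*A^-3
  A^-1 * (35*d^3) = -35*A^5 - 105*A - 105*A^-3 - 35*A^-7
  A^-3 * (21*d^4) = 21*A^5 + 84*A + 126*A^-3 + 84*A^-7 + 21*A^-11
  A^-5 * (7*d^5) = -7*A^5 - 35*A - 70*A^-3 - 70*A^-7 - 35*A^-11 - 7*A^-15
  A^-7 * (d^6) = A^5 + 6*A + 15*A^-3 + 20*A^-7 + 15*A^-11 + 6*A^-15 + A^-19
Summing the groups: <K> = -A^9 - A + A^-3 - A^-7 + A^-11 - A^-15 + A^-19
Normalise by the writhe: (-A^3)^(-w) = (-A^3)^(-7) = -A^-21, so f(A) = -A^-21 * <K> = A^-12 + A^-20 - A^-24 + A^-28 - A^-32 + A^-36 - A^-40.
Substitute A = t^(-1/4), i.e. A^e → t^(-e/4): V(t) = -t^10 + t^9 - t^8 + t^7 - t^6 + t^5 + t^3

Answer: -t^10 + t^9 - t^8 + t^7 - t^6 + t^5 + t^3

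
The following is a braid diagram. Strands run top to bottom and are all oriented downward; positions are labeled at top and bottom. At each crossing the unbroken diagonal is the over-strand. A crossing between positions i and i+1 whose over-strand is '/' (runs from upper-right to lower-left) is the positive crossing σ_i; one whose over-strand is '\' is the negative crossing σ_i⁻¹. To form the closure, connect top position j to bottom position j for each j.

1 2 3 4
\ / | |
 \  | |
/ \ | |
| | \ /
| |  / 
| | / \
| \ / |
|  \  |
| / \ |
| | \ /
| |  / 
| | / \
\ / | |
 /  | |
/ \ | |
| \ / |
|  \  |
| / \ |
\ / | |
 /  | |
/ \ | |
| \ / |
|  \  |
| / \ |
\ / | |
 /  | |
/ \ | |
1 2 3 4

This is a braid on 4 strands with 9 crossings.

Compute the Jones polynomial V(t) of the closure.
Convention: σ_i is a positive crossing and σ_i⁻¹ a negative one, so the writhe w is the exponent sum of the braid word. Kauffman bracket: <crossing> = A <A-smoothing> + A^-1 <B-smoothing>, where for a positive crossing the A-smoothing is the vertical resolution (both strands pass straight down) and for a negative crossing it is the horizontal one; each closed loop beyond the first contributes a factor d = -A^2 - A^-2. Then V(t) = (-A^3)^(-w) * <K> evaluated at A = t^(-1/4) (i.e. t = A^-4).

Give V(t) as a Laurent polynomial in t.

t^4 - 2*t^3 + 3*t^2 - 4*t + 4 - 3*t^-1 + 3*t^-2 - t^-3

Derivation:
Reading the diagram top to bottom ('/'-over between positions i,i+1 = s_i, '\'-over = s_i^-1): braid word = s1^-1 s3 s2^-1 s3 s1 s2^-1 s1 s2^-1 s1.
The presented braid s1^-1 s3 s2^-1 s3 s1 s2^-1 s1 s2^-1 s1 on 4 strands reduces by inverse Markov moves (closure unchanged at each step):
  Deconjugate: the word is γ·β·γ⁻¹ with γ = s1^-1 (prefix) and γ⁻¹ = s1 (suffix); strip both.
Reduced to β = s3 s2^-1 s3 s1 s2^-1 s1 s2^-1 on 4 strands, 7 crossings.
Compute on β:
Braid: s3 s2^-1 s3 s1 s2^-1 s1 s2^-1 on 4 strands, 7 crossings.
Writhe w = (#positive) - (#negative) = 4 - 3 = 1.
Computing the Kauffman bracket via state sum. There are 2^7 = 128 states.
For each crossing: s=0 is the vertical smoothing, s=1 horizontal. Crossing k contributes A^(sign_k * (1 - 2*s_k)); loop factor d = -A^2 - A^-2.
Tabulate the states by total A-exponent and number of loops L (A-exp: L × count):
  A^7: L=5 ×1
  A^5: L=4 ×7
  A^3: L=3 ×21
  A^1: L=2 ×32, L=4 ×3
  A^-1: L=1 ×21, L=3 ×14
  A^-3: L=2 ×19, L=4 ×2
  A^-5: L=3 ×7
  A^-7: L=4 ×1
Each group contributes A^e * Σ count * d^(L-1):
Powers of d = -A^2 - A^-2: d^2 = A^4 + 2 + A^-4; d^3 = -A^6 - 3*A^2 - 3*A^-2 - A^-6; d^4 = A^8 + 4*A^4 + 6 + 4*A^-4 + A^-8.
  A^7 * (d^4) = A^15 + 4*A^11 + 6*A^7 + 4*A^3 + A^-1
  A^5 * (7*d^3) = -7*A^11 - 21*A^7 - 21*A^3 - 7*A^-1
  A^3 * (21*d^2) = 21*A^7 + 42*A^3 + 21*A^-1
  A^1 * (32*d + 3*d^3) = -3*A^7 - 41*A^3 - 41*A^-1 - 3*A^-5
  A^-1 * (21 + 14*d^2) = 14*A^3 + 49*A^-1 + 14*A^-5
  A^-3 * (19*d + 2*d^3) = -2*A^3 - 25*A^-1 - 25*A^-5 - 2*A^-9
  A^-5 * (7*d^2) = 7*A^-1 + 14*A^-5 + 7*A^-9
  A^-7 * (d^3) = -A^-1 - 3*A^-5 - 3*A^-9 - A^-13
Summing the groups: <K> = A^15 - 3*A^11 + 3*A^7 - 4*A^3 + 4*A^-1 - 3*A^-5 + 2*A^-9 - A^-13
Normalise by the writhe: (-A^3)^(-w) = (-A^3)^(-1) = -A^-3, so f(A) = -A^-3 * <K> = -A^12 + 3*A^8 - 3*A^4 + 4 - 4*A^-4 + 3*A^-8 - 2*A^-12 + A^-16.
Substitute A = t^(-1/4), i.e. A^e → t^(-e/4): V(t) = t^4 - 2*t^3 + 3*t^2 - 4*t + 4 - 3*t^-1 + 3*t^-2 - t^-3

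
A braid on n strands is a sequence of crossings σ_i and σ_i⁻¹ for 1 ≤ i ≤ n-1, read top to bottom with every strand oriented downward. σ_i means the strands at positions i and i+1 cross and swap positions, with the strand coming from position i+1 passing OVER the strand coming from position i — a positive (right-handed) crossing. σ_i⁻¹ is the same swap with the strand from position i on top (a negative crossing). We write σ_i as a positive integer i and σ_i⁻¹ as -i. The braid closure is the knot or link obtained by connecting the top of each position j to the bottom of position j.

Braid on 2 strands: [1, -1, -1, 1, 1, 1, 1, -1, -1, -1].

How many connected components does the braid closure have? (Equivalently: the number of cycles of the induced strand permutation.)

2

Derivation:
Track the strand permutation on 2 strands, starting from identity.
  step 1: s1 swaps positions 1,2 -> [2 1]
  step 2: s1^-1 swaps positions 1,2 -> [1 2]
  step 3: s1^-1 swaps positions 1,2 -> [2 1]
  step 4: s1 swaps positions 1,2 -> [1 2]
  step 5: s1 swaps positions 1,2 -> [2 1]
  step 6: s1 swaps positions 1,2 -> [1 2]
  step 7: s1 swaps positions 1,2 -> [2 1]
  step 8: s1^-1 swaps positions 1,2 -> [1 2]
  step 9: s1^-1 swaps positions 1,2 -> [2 1]
  step 10: s1^-1 swaps positions 1,2 -> [1 2]
Final permutation (position -> original strand): [1 2]
Closure components = cycle count of this permutation = 2.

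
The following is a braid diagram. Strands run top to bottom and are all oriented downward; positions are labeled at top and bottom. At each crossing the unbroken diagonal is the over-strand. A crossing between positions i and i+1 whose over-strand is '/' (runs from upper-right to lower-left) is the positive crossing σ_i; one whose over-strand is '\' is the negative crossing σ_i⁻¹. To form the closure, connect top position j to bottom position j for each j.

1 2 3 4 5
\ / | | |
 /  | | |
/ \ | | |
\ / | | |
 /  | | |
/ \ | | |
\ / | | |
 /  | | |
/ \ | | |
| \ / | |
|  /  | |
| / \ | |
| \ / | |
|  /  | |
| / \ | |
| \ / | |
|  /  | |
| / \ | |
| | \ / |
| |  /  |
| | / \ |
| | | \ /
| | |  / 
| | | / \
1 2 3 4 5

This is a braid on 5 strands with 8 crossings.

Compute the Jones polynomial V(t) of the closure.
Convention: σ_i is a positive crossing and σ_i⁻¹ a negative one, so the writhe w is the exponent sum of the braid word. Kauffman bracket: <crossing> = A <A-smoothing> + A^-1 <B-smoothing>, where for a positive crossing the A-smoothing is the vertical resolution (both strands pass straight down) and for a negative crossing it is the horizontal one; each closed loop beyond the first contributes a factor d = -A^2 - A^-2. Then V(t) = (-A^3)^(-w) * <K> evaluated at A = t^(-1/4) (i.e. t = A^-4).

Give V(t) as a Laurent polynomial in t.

Reading the diagram top to bottom ('/'-over between positions i,i+1 = s_i, '\'-over = s_i^-1): braid word = s1 s1 s1 s2 s2 s2 s3 s4.
The presented braid s1 s1 s1 s2 s2 s2 s3 s4 on 5 strands reduces by inverse Markov moves (closure unchanged at each step):
  Destabilize: the word has the form β·s4 where s4 occurs only as the final letter (β ∈ B_4); drop it and the last strand → 4 strands.
  Destabilize: the word has the form β·s3 where s3 occurs only as the final letter (β ∈ B_3); drop it and the last strand → 3 strands.
Reduced to β = s1 s1 s1 s2 s2 s2 on 3 strands, 6 crossings.
Compute on β:
Braid: s1 s1 s1 s2 s2 s2 on 3 strands, 6 crossings.
Writhe w = (#positive) - (#negative) = 6 - 0 = 6.
Enumerate smoothing states for the bracket polynomial. There are 2^6 = 64 states.
Each crossing splits two ways (0=vertical, 1=horizontal). The state's weight is A^(#A-smoothings - #B-smoothings) * d^(loops - 1).
Tabulate the states by total A-exponent and number of loops L (A-exp: L × count):
  A^6: L=3 ×1
  A^4: L=2 ×6
  A^2: L=1 ×9, L=3 ×6
  A^0: L=2 ×18, L=4 ×2
  A^-2: L=3 ×15
  A^-4: L=4 ×6
  A^-6: L=5 ×1
Each group contributes A^e * Σ count * d^(L-1):
Powers of d = -A^2 - A^-2: d^2 = A^4 + 2 + A^-4; d^3 = -A^6 - 3*A^2 - 3*A^-2 - A^-6; d^4 = A^8 + 4*A^4 + 6 + 4*A^-4 + A^-8.
  A^6 * (d^2) = A^10 + 2*A^6 + A^2
  A^4 * (6*d) = -6*A^6 - 6*A^2
  A^2 * (9 + 6*d^2) = 6*A^6 + 21*A^2 + 6*A^-2
  A^0 * (18*d + 2*d^3) = -2*A^6 - 24*A^2 - 24*A^-2 - 2*A^-6
  A^-2 * (15*d^2) = 15*A^2 + 30*A^-2 + 15*A^-6
  A^-4 * (6*d^3) = -6*A^2 - 18*A^-2 - 18*A^-6 - 6*A^-10
  A^-6 * (d^4) = A^2 + 4*A^-2 + 6*A^-6 + 4*A^-10 + A^-14
Summing the groups: <K> = A^10 + 2*A^2 - 2*A^-2 + A^-6 - 2*A^-10 + A^-14
Normalise by the writhe: (-A^3)^(-w) = (-A^3)^(-6) = A^-18, so f(A) = A^-18 * <K> = A^-8 + 2*A^-16 - 2*A^-20 + A^-24 - 2*A^-28 + A^-32.
Substitute A = t^(-1/4), i.e. A^e → t^(-e/4): V(t) = t^8 - 2*t^7 + t^6 - 2*t^5 + 2*t^4 + t^2

Answer: t^8 - 2*t^7 + t^6 - 2*t^5 + 2*t^4 + t^2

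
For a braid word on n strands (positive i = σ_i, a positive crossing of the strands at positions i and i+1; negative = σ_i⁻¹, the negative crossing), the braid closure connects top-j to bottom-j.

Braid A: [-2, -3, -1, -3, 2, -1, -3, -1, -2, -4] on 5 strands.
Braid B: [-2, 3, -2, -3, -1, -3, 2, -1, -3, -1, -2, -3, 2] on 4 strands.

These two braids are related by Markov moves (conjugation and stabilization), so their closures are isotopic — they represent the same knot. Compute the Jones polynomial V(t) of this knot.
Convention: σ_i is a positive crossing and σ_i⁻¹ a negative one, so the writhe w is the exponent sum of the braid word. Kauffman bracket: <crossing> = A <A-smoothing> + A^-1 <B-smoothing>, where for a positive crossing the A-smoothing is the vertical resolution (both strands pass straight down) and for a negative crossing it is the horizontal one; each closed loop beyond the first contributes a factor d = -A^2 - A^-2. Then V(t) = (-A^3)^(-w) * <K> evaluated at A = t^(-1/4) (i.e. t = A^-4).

Markov-equivalent braids have isotopic closures, hence identical knot invariants. Strip the Markov moves from each word to reach a common short braid β, then compute V(t) once on β.
Braid A: s2^-1 s3^-1 s1^-1 s3^-1 s2 s1^-1 s3^-1 s1^-1 s2^-1 s4^-1 on 5 strands reduces by inverse Markov moves (closure unchanged at each step):
  Destabilize: the word has the form β·s4^-1 where s4^-1 occurs only as the final letter (β ∈ B_4); drop it and the last strand → 4 strands.
Reduced to β = s2^-1 s3^-1 s1^-1 s3^-1 s2 s1^-1 s3^-1 s1^-1 s2^-1 on 4 strands, 9 crossings.
Braid B: s2^-1 s3 s2^-1 s3^-1 s1^-1 s3^-1 s2 s1^-1 s3^-1 s1^-1 s2^-1 s3^-1 s2 on 4 strands reduces by inverse Markov moves (closure unchanged at each step):
  Deconjugate: the word is γ·β·γ⁻¹ with γ = s2^-1 s3 (prefix) and γ⁻¹ = s3^-1 s2 (suffix); strip both.
Reduced to β = s2^-1 s3^-1 s1^-1 s3^-1 s2 s1^-1 s3^-1 s1^-1 s2^-1 on 4 strands, 9 crossings.
Both give the same β = s2^-1 s3^-1 s1^-1 s3^-1 s2 s1^-1 s3^-1 s1^-1 s2^-1 on 4 strands, so one state sum suffices:
Braid: s2^-1 s3^-1 s1^-1 s3^-1 s2 s1^-1 s3^-1 s1^-1 s2^-1 on 4 strands, 9 crossings.
Writhe w = (#positive) - (#negative) = 1 - 8 = -7.
Computing the Kauffman bracket via state sum. There are 2^9 = 512 states.
Smooth each crossing (0=||, 1=⌣⌢); contribution A^(Σ sign_k(1-2s_k)) * d^(L-1).
Tabulate the states by total A-exponent and number of loops L (A-exp: L × count):
  A^9: L=6 ×1
  A^7: L=5 ×9
  A^5: L=4 ×35, L=6 ×1
  A^3: L=3 ×74, L=5 ×10
  A^1: L=2 ×85, L=4 ×41
  A^-1: L=1 ×42, L=3 ×80, L=5 ×4
  A^-3: L=2 ×65, L=4 ×19
  A^-5: L=1 ×9, L=3 ×26, L=5 ×1
  A^-7: L=2 ×6, L=4 ×3
  A^-9: L=3 ×1
Each group contributes A^e * Σ count * d^(L-1):
Powers of d = -A^2 - A^-2: d^2 = A^4 + 2 + A^-4; d^3 = -A^6 - 3*A^2 - 3*A^-2 - A^-6; d^4 = A^8 + 4*A^4 + 6 + 4*A^-4 + A^-8; d^5 = -A^10 - 5*A^6 - 10*A^2 - 10*A^-2 - 5*A^-6 - A^-10.
  A^9 * (d^5) = -A^19 - 5*A^15 - 10*A^11 - 10*A^7 - 5*A^3 - A^-1
  A^7 * (9*d^4) = 9*A^15 + 36*A^11 + 54*A^7 + 36*A^3 + 9*A^-1
  A^5 * (35*d^3 + d^5) = -A^15 - 40*A^11 - 115*A^7 - 115*A^3 - 40*A^-1 - A^-5
  A^3 * (74*d^2 + 10*d^4) = 10*A^11 + 114*A^7 + 208*A^3 + 114*A^-1 + 10*A^-5
  A^1 * (85*d + 41*d^3) = -41*A^7 - 208*A^3 - 208*A^-1 - 41*A^-5
  A^-1 * (42 + 80*d^2 + 4*d^4) = 4*A^7 + 96*A^3 + 226*A^-1 + 96*A^-5 + 4*A^-9
  A^-3 * (65*d + 19*d^3) = -19*A^3 - 122*A^-1 - 122*A^-5 - 19*A^-9
  A^-5 * (9 + 26*d^2 + d^4) = A^3 + 30*A^-1 + 67*A^-5 + 30*A^-9 + A^-13
  A^-7 * (6*d + 3*d^3) = -3*A^-1 - 15*A^-5 - 15*A^-9 - 3*A^-13
  A^-9 * (d^2) = A^-5 + 2*A^-9 + A^-13
Summing the groups: <K> = -A^19 + 3*A^15 - 4*A^11 + 6*A^7 - 6*A^3 + 5*A^-1 - 5*A^-5 + 2*A^-9 - A^-13
Normalise by the writhe: (-A^3)^(-w) = (-A^3)^(7) = -A^21, so f(A) = -A^21 * <K> = A^40 - 3*A^36 + 4*A^32 - 6*A^28 + 6*A^24 - 5*A^20 + 5*A^16 - 2*A^12 + A^8.
Substitute A = t^(-1/4), i.e. A^e → t^(-e/4): V(t) = t^-2 - 2*t^-3 + 5*t^-4 - 5*t^-5 + 6*t^-6 - 6*t^-7 + 4*t^-8 - 3*t^-9 + t^-10

Answer: t^-2 - 2*t^-3 + 5*t^-4 - 5*t^-5 + 6*t^-6 - 6*t^-7 + 4*t^-8 - 3*t^-9 + t^-10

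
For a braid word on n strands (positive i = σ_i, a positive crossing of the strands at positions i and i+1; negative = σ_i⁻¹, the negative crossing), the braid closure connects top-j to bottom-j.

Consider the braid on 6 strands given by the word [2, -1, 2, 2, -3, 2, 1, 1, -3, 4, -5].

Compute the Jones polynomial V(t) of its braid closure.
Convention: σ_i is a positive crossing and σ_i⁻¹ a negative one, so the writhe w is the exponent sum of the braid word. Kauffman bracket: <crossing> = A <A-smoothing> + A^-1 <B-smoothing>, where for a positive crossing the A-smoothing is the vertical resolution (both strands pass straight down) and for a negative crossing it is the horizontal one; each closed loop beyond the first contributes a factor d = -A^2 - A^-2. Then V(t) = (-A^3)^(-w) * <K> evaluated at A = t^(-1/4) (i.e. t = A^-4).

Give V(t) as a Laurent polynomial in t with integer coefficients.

t^7 - 2*t^6 + 3*t^5 - 5*t^4 + 5*t^3 - 4*t^2 + 4*t - 2 + t^-1

Derivation:
The presented braid s2 s1^-1 s2 s2 s3^-1 s2 s1 s1 s3^-1 s4 s5^-1 on 6 strands reduces by inverse Markov moves (closure unchanged at each step):
  Destabilize: the word has the form β·s5^-1 where s5^-1 occurs only as the final letter (β ∈ B_5); drop it and the last strand → 5 strands.
  Destabilize: the word has the form β·s4 where s4 occurs only as the final letter (β ∈ B_4); drop it and the last strand → 4 strands.
Reduced to β = s2 s1^-1 s2 s2 s3^-1 s2 s1 s1 s3^-1 on 4 strands, 9 crossings.
Compute on β:
Braid: s2 s1^-1 s2 s2 s3^-1 s2 s1 s1 s3^-1 on 4 strands, 9 crossings.
Writhe w = (#positive) - (#negative) = 6 - 3 = 3.
State-sum expansion of <K>. There are 2^9 = 512 states.
Each crossing splits two ways (0=vertical, 1=horizontal). The state's weight is A^(#A-smoothings - #B-smoothings) * d^(loops - 1).
Tabulate the states by total A-exponent and number of loops L (A-exp: L × count):
  A^9: L=3 ×1
  A^7: L=2 ×6, L=4 ×3
  A^5: L=1 ×11, L=3 ×24, L=5 ×1
  A^3: L=2 ×68, L=4 ×16
  A^1: L=1 ×38, L=3 ×85, L=5 ×3
  A^-1: L=2 ×77, L=4 ×49
  A^-3: L=3 ×69, L=5 ×15
  A^-5: L=4 ×34, L=6 ×2
  A^-7: L=5 ×9
  A^-9: L=6 ×1
Each group contributes A^e * Σ count * d^(L-1):
Powers of d = -A^2 - A^-2: d^2 = A^4 + 2 + A^-4; d^3 = -A^6 - 3*A^2 - 3*A^-2 - A^-6; d^4 = A^8 + 4*A^4 + 6 + 4*A^-4 + A^-8; d^5 = -A^10 - 5*A^6 - 10*A^2 - 10*A^-2 - 5*A^-6 - A^-10.
  A^9 * (d^2) = A^13 + 2*A^9 + A^5
  A^7 * (6*d + 3*d^3) = -3*A^13 - 15*A^9 - 15*A^5 - 3*A
  A^5 * (11 + 24*d^2 + d^4) = A^13 + 28*A^9 + 65*A^5 + 28*A + A^-3
  A^3 * (68*d + 16*d^3) = -16*A^9 - 116*A^5 - 116*A - 16*A^-3
  A^1 * (38 + 85*d^2 + 3*d^4) = 3*A^9 + 97*A^5 + 226*A + 97*A^-3 + 3*A^-7
  A^-1 * (77*d + 49*d^3) = -49*A^5 - 224*A - 224*A^-3 - 49*A^-7
  A^-3 * (69*d^2 + 15*d^4) = 15*A^5 + 129*A + 228*A^-3 + 129*A^-7 + 15*A^-11
  A^-5 * (34*d^3 + 2*d^5) = -2*A^5 - 44*A - 122*A^-3 - 122*A^-7 - 44*A^-11 - 2*A^-15
  A^-7 * (9*d^4) = 9*A + 36*A^-3 + 54*A^-7 + 36*A^-11 + 9*A^-15
  A^-9 * (d^5) = -A - 5*A^-3 - 10*A^-7 - 10*A^-11 - 5*A^-15 - A^-19
Summing the groups: <K> = -A^13 + 2*A^9 - 4*A^5 + 4*A - 5*A^-3 + 5*A^-7 - 3*A^-11 + 2*A^-15 - A^-19
Normalise by the writhe: (-A^3)^(-w) = (-A^3)^(-3) = -A^-9, so f(A) = -A^-9 * <K> = A^4 - 2 + 4*A^-4 - 4*A^-8 + 5*A^-12 - 5*A^-16 + 3*A^-20 - 2*A^-24 + A^-28.
Substitute A = t^(-1/4), i.e. A^e → t^(-e/4): V(t) = t^7 - 2*t^6 + 3*t^5 - 5*t^4 + 5*t^3 - 4*t^2 + 4*t - 2 + t^-1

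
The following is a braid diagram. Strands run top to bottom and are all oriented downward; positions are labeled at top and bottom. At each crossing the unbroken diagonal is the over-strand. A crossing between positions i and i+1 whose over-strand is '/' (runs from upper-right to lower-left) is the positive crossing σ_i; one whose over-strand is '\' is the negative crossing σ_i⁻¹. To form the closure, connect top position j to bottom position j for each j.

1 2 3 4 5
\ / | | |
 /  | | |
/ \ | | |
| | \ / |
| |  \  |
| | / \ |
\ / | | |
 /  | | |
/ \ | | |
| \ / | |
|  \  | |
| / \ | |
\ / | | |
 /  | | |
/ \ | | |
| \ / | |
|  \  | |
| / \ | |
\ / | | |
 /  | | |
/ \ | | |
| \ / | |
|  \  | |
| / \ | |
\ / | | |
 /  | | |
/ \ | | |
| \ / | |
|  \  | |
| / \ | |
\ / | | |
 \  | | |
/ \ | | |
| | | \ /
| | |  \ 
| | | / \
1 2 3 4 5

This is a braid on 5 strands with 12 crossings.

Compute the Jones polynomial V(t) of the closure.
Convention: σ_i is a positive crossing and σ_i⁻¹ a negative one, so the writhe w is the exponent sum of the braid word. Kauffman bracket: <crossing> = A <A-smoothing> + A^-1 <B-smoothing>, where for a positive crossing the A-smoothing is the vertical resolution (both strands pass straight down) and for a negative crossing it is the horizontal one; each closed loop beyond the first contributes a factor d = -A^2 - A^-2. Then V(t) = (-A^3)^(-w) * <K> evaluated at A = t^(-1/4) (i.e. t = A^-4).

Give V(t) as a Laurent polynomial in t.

t^4 - 4*t^3 + 6*t^2 - 7*t + 9 - 7*t^-1 + 6*t^-2 - 4*t^-3 + t^-4

Derivation:
Reading the diagram top to bottom ('/'-over between positions i,i+1 = s_i, '\'-over = s_i^-1): braid word = s1 s3^-1 s1 s2^-1 s1 s2^-1 s1 s2^-1 s1 s2^-1 s1^-1 s4^-1.
The presented braid s1 s3^-1 s1 s2^-1 s1 s2^-1 s1 s2^-1 s1 s2^-1 s1^-1 s4^-1 on 5 strands reduces by inverse Markov moves (closure unchanged at each step):
  Destabilize: the word has the form β·s4^-1 where s4^-1 occurs only as the final letter (β ∈ B_4); drop it and the last strand → 4 strands.
  Deconjugate: the word is γ·β·γ⁻¹ with γ = s1 (prefix) and γ⁻¹ = s1^-1 (suffix); strip both.
Reduced to β = s3^-1 s1 s2^-1 s1 s2^-1 s1 s2^-1 s1 s2^-1 on 4 strands, 9 crossings.
Compute on β:
Braid: s3^-1 s1 s2^-1 s1 s2^-1 s1 s2^-1 s1 s2^-1 on 4 strands, 9 crossings.
Writhe w = (#positive) - (#negative) = 4 - 5 = -1.
State-sum expansion of <K>. There are 2^9 = 512 states.
For each crossing: s=0 is the vertical smoothing, s=1 horizontal. Crossing k contributes A^(sign_k * (1 - 2*s_k)); loop factor d = -A^2 - A^-2.
Tabulate the states by total A-exponent and number of loops L (A-exp: L × count):
  A^9: L=5 ×1
  A^7: L=4 ×8, L=6 ×1
  A^5: L=3 ×28, L=5 ×8
  A^3: L=2 ×52, L=4 ×32
  A^1: L=1 ×45, L=3 ×77, L=5 ×4
  A^-1: L=2 ×97, L=4 ×29
  A^-3: L=3 ×80, L=5 ×4
  A^-5: L=4 ×36
  A^-7: L=5 ×9
  A^-9: L=6 ×1
Each group contributes A^e * Σ count * d^(L-1):
Powers of d = -A^2 - A^-2: d^2 = A^4 + 2 + A^-4; d^3 = -A^6 - 3*A^2 - 3*A^-2 - A^-6; d^4 = A^8 + 4*A^4 + 6 + 4*A^-4 + A^-8; d^5 = -A^10 - 5*A^6 - 10*A^2 - 10*A^-2 - 5*A^-6 - A^-10.
  A^9 * (d^4) = A^17 + 4*A^13 + 6*A^9 + 4*A^5 + A
  A^7 * (8*d^3 + d^5) = -A^17 - 13*A^13 - 34*A^9 - 34*A^5 - 13*A - A^-3
  A^5 * (28*d^2 + 8*d^4) = 8*A^13 + 60*A^9 + 104*A^5 + 60*A + 8*A^-3
  A^3 * (52*d + 32*d^3) = -32*A^9 - 148*A^5 - 148*A - 32*A^-3
  A^1 * (45 + 77*d^2 + 4*d^4) = 4*A^9 + 93*A^5 + 223*A + 93*A^-3 + 4*A^-7
  A^-1 * (97*d + 29*d^3) = -29*A^5 - 184*A - 184*A^-3 - 29*A^-7
  A^-3 * (80*d^2 + 4*d^4) = 4*A^5 + 96*A + 184*A^-3 + 96*A^-7 + 4*A^-11
  A^-5 * (36*d^3) = -36*A - 108*A^-3 - 108*A^-7 - 36*A^-11
  A^-7 * (9*d^4) = 9*A + 36*A^-3 + 54*A^-7 + 36*A^-11 + 9*A^-15
  A^-9 * (d^5) = -A - 5*A^-3 - 10*A^-7 - 10*A^-11 - 5*A^-15 - A^-19
Summing the groups: <K> = -A^13 + 4*A^9 - 6*A^5 + 7*A - 9*A^-3 + 7*A^-7 - 6*A^-11 + 4*A^-15 - A^-19
Normalise by the writhe: (-A^3)^(-w) = (-A^3)^(1) = -A^3, so f(A) = -A^3 * <K> = A^16 - 4*A^12 + 6*A^8 - 7*A^4 + 9 - 7*A^-4 + 6*A^-8 - 4*A^-12 + A^-16.
Substitute A = t^(-1/4), i.e. A^e → t^(-e/4): V(t) = t^4 - 4*t^3 + 6*t^2 - 7*t + 9 - 7*t^-1 + 6*t^-2 - 4*t^-3 + t^-4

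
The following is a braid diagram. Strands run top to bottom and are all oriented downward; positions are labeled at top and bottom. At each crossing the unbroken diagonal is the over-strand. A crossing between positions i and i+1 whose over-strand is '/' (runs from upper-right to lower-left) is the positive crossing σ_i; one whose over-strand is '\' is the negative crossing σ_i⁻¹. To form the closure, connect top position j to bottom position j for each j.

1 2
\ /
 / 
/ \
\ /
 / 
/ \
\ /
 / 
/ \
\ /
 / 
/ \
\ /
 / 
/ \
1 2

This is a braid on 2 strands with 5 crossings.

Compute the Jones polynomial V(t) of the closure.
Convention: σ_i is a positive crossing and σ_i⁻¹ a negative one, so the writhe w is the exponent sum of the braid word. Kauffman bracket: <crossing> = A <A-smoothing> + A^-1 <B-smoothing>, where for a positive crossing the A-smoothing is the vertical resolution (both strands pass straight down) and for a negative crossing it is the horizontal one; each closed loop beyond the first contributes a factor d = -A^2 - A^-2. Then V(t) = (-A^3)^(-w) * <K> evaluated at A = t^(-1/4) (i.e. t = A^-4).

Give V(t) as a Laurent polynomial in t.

Reading the diagram top to bottom ('/'-over between positions i,i+1 = s_i, '\'-over = s_i^-1): braid word = s1 s1 s1 s1 s1.
Braid: s1 s1 s1 s1 s1 on 2 strands, 5 crossings.
Writhe w = (#positive) - (#negative) = 5 - 0 = 5.
State-sum expansion of <K>. There are 2^5 = 32 states.
For each crossing: s=0 is the vertical smoothing, s=1 horizontal. Crossing k contributes A^(sign_k * (1 - 2*s_k)); loop factor d = -A^2 - A^-2.
  state 00000: A-exp=+5, loops=2, term = A^5 * d^1
  state 00001: A-exp=+3, loops=1, term = A^3 * d^0
  state 00010: A-exp=+3, loops=1, term = A^3 * d^0
  state 00011: A-exp=+1, loops=2, term = A^1 * d^1
  state 00100: A-exp=+3, loops=1, term = A^3 * d^0
  state 00101: A-exp=+1, loops=2, term = A^1 * d^1
  state 00110: A-exp=+1, loops=2, term = A^1 * d^1
  state 00111: A-exp=-1, loops=3, term = A^-1 * d^2
  state 01000: A-exp=+3, loops=1, term = A^3 * d^0
  state 01001: A-exp=+1, loops=2, term = A^1 * d^1
  state 01010: A-exp=+1, loops=2, term = A^1 * d^1
  state 01011: A-exp=-1, loops=3, term = A^-1 * d^2
  state 01100: A-exp=+1, loops=2, term = A^1 * d^1
  state 01101: A-exp=-1, loops=3, term = A^-1 * d^2
  state 01110: A-exp=-1, loops=3, term = A^-1 * d^2
  state 01111: A-exp=-3, loops=4, term = A^-3 * d^3
  state 10000: A-exp=+3, loops=1, term = A^3 * d^0
  state 10001: A-exp=+1, loops=2, term = A^1 * d^1
  state 10010: A-exp=+1, loops=2, term = A^1 * d^1
  state 10011: A-exp=-1, loops=3, term = A^-1 * d^2
  state 10100: A-exp=+1, loops=2, term = A^1 * d^1
  state 10101: A-exp=-1, loops=3, term = A^-1 * d^2
  state 10110: A-exp=-1, loops=3, term = A^-1 * d^2
  state 10111: A-exp=-3, loops=4, term = A^-3 * d^3
  state 11000: A-exp=+1, loops=2, term = A^1 * d^1
  state 11001: A-exp=-1, loops=3, term = A^-1 * d^2
  state 11010: A-exp=-1, loops=3, term = A^-1 * d^2
  state 11011: A-exp=-3, loops=4, term = A^-3 * d^3
  state 11100: A-exp=-1, loops=3, term = A^-1 * d^2
  state 11101: A-exp=-3, loops=4, term = A^-3 * d^3
  state 11110: A-exp=-3, loops=4, term = A^-3 * d^3
  state 11111: A-exp=-5, loops=5, term = A^-5 * d^4
Collect the terms by A-exponent (count of states per loop number):
Powers of d = -A^2 - A^-2: d^2 = A^4 + 2 + A^-4; d^3 = -A^6 - 3*A^2 - 3*A^-2 - A^-6; d^4 = A^8 + 4*A^4 + 6 + 4*A^-4 + A^-8.
  A^5 * (d) = -A^7 - A^3
  A^3 * (5) = 5*A^3
  A^1 * (10*d) = -10*A^3 - 10*A^-1
  A^-1 * (10*d^2) = 10*A^3 + 20*A^-1 + 10*A^-5
  A^-3 * (5*d^3) = -5*A^3 - 15*A^-1 - 15*A^-5 - 5*A^-9
  A^-5 * (d^4) = A^3 + 4*A^-1 + 6*A^-5 + 4*A^-9 + A^-13
Summing the groups: <K> = -A^7 - A^-1 + A^-5 - A^-9 + A^-13
Normalise by the writhe: (-A^3)^(-w) = (-A^3)^(-5) = -A^-15, so f(A) = -A^-15 * <K> = A^-8 + A^-16 - A^-20 + A^-24 - A^-28.
Substitute A = t^(-1/4), i.e. A^e → t^(-e/4): V(t) = -t^7 + t^6 - t^5 + t^4 + t^2

Answer: -t^7 + t^6 - t^5 + t^4 + t^2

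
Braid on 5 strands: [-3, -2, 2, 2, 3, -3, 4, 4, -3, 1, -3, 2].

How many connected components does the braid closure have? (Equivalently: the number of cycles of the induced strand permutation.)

Track the strand permutation on 5 strands, starting from identity.
  step 1: s3^-1 swaps positions 3,4 -> [1 2 4 3 5]
  step 2: s2^-1 swaps positions 2,3 -> [1 4 2 3 5]
  step 3: s2 swaps positions 2,3 -> [1 2 4 3 5]
  step 4: s2 swaps positions 2,3 -> [1 4 2 3 5]
  step 5: s3 swaps positions 3,4 -> [1 4 3 2 5]
  step 6: s3^-1 swaps positions 3,4 -> [1 4 2 3 5]
  step 7: s4 swaps positions 4,5 -> [1 4 2 5 3]
  step 8: s4 swaps positions 4,5 -> [1 4 2 3 5]
  step 9: s3^-1 swaps positions 3,4 -> [1 4 3 2 5]
  step 10: s1 swaps positions 1,2 -> [4 1 3 2 5]
  step 11: s3^-1 swaps positions 3,4 -> [4 1 2 3 5]
  step 12: s2 swaps positions 2,3 -> [4 2 1 3 5]
Final permutation (position -> original strand): [4 2 1 3 5]
Closure components = cycle count of this permutation = 3.

Answer: 3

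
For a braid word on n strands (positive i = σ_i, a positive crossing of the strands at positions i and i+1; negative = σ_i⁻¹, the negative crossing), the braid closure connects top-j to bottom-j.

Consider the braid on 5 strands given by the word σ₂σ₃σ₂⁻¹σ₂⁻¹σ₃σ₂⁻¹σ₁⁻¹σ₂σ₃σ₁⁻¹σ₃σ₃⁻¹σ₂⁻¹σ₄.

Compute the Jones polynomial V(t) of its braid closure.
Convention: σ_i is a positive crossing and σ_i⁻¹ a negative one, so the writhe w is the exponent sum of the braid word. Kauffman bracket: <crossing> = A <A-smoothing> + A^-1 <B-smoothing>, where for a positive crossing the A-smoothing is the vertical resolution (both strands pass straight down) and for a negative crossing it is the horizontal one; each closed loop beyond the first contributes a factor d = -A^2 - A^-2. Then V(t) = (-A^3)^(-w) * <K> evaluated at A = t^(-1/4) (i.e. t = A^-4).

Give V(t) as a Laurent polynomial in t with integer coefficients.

-t^3 + 2*t^2 - 3*t + 5 - 4*t^-1 + 4*t^-2 - 3*t^-3 + 2*t^-4 - t^-5

Derivation:
The presented braid s2 s3 s2^-1 s2^-1 s3 s2^-1 s1^-1 s2 s3 s1^-1 s3 s3^-1 s2^-1 s4 on 5 strands reduces by inverse Markov moves (closure unchanged at each step):
  Destabilize: the word has the form β·s4 where s4 occurs only as the final letter (β ∈ B_4); drop it and the last strand → 4 strands.
  Deconjugate: the word is γ·β·γ⁻¹ with γ = s2 s3 (prefix) and γ⁻¹ = s3^-1 s2^-1 (suffix); strip both.
Reduced to β = s2^-1 s2^-1 s3 s2^-1 s1^-1 s2 s3 s1^-1 s3 on 4 strands, 9 crossings.
Compute on β:
Braid: s2^-1 s2^-1 s3 s2^-1 s1^-1 s2 s3 s1^-1 s3 on 4 strands, 9 crossings.
Writhe w = (#positive) - (#negative) = 4 - 5 = -1.
Computing the Kauffman bracket via state sum. There are 2^9 = 512 states.
For each crossing: s=0 is the vertical smoothing, s=1 horizontal. Crossing k contributes A^(sign_k * (1 - 2*s_k)); loop factor d = -A^2 - A^-2.
Tabulate the states by total A-exponent and number of loops L (A-exp: L × count):
  A^9: L=5 ×1
  A^7: L=4 ×9
  A^5: L=3 ×32, L=5 ×4
  A^3: L=2 ×55, L=4 ×28, L=6 ×1
  A^1: L=1 ×39, L=3 ×77, L=5 ×10
  A^-1: L=2 ×87, L=4 ×38, L=6 ×1
  A^-3: L=1 ×14, L=3 ×64, L=5 ×6
  A^-5: L=2 ×17, L=4 ×19
  A^-7: L=3 ×7, L=5 ×2
  A^-9: L=4 ×1
Each group contributes A^e * Σ count * d^(L-1):
Powers of d = -A^2 - A^-2: d^2 = A^4 + 2 + A^-4; d^3 = -A^6 - 3*A^2 - 3*A^-2 - A^-6; d^4 = A^8 + 4*A^4 + 6 + 4*A^-4 + A^-8; d^5 = -A^10 - 5*A^6 - 10*A^2 - 10*A^-2 - 5*A^-6 - A^-10.
  A^9 * (d^4) = A^17 + 4*A^13 + 6*A^9 + 4*A^5 + A
  A^7 * (9*d^3) = -9*A^13 - 27*A^9 - 27*A^5 - 9*A
  A^5 * (32*d^2 + 4*d^4) = 4*A^13 + 48*A^9 + 88*A^5 + 48*A + 4*A^-3
  A^3 * (55*d + 28*d^3 + d^5) = -A^13 - 33*A^9 - 149*A^5 - 149*A - 33*A^-3 - A^-7
  A^1 * (39 + 77*d^2 + 10*d^4) = 10*A^9 + 117*A^5 + 253*A + 117*A^-3 + 10*A^-7
  A^-1 * (87*d + 38*d^3 + d^5) = -A^9 - 43*A^5 - 211*A - 211*A^-3 - 43*A^-7 - A^-11
  A^-3 * (14 + 64*d^2 + 6*d^4) = 6*A^5 + 88*A + 178*A^-3 + 88*A^-7 + 6*A^-11
  A^-5 * (17*d + 19*d^3) = -19*A - 74*A^-3 - 74*A^-7 - 19*A^-11
  A^-7 * (7*d^2 + 2*d^4) = 2*A + 15*A^-3 + 26*A^-7 + 15*A^-11 + 2*A^-15
  A^-9 * (d^3) = -A^-3 - 3*A^-7 - 3*A^-11 - A^-15
Summing the groups: <K> = A^17 - 2*A^13 + 3*A^9 - 4*A^5 + 4*A - 5*A^-3 + 3*A^-7 - 2*A^-11 + A^-15
Normalise by the writhe: (-A^3)^(-w) = (-A^3)^(1) = -A^3, so f(A) = -A^3 * <K> = -A^20 + 2*A^16 - 3*A^12 + 4*A^8 - 4*A^4 + 5 - 3*A^-4 + 2*A^-8 - A^-12.
Substitute A = t^(-1/4), i.e. A^e → t^(-e/4): V(t) = -t^3 + 2*t^2 - 3*t + 5 - 4*t^-1 + 4*t^-2 - 3*t^-3 + 2*t^-4 - t^-5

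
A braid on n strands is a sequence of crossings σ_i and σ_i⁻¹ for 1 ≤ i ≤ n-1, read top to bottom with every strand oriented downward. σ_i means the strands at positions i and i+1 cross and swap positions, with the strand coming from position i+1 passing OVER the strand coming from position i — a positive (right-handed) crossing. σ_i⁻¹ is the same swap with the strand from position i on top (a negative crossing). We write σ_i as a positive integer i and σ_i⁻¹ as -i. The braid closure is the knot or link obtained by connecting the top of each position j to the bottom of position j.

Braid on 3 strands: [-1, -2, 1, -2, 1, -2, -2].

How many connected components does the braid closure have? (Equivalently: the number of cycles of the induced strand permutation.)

2

Derivation:
Track the strand permutation on 3 strands, starting from identity.
  step 1: s1^-1 swaps positions 1,2 -> [2 1 3]
  step 2: s2^-1 swaps positions 2,3 -> [2 3 1]
  step 3: s1 swaps positions 1,2 -> [3 2 1]
  step 4: s2^-1 swaps positions 2,3 -> [3 1 2]
  step 5: s1 swaps positions 1,2 -> [1 3 2]
  step 6: s2^-1 swaps positions 2,3 -> [1 2 3]
  step 7: s2^-1 swaps positions 2,3 -> [1 3 2]
Final permutation (position -> original strand): [1 3 2]
Closure components = cycle count of this permutation = 2.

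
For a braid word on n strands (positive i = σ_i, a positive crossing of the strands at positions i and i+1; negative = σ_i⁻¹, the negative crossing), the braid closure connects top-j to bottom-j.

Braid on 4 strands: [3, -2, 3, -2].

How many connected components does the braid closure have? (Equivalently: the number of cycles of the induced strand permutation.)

2

Derivation:
Track the strand permutation on 4 strands, starting from identity.
  step 1: s3 swaps positions 3,4 -> [1 2 4 3]
  step 2: s2^-1 swaps positions 2,3 -> [1 4 2 3]
  step 3: s3 swaps positions 3,4 -> [1 4 3 2]
  step 4: s2^-1 swaps positions 2,3 -> [1 3 4 2]
Final permutation (position -> original strand): [1 3 4 2]
Closure components = cycle count of this permutation = 2.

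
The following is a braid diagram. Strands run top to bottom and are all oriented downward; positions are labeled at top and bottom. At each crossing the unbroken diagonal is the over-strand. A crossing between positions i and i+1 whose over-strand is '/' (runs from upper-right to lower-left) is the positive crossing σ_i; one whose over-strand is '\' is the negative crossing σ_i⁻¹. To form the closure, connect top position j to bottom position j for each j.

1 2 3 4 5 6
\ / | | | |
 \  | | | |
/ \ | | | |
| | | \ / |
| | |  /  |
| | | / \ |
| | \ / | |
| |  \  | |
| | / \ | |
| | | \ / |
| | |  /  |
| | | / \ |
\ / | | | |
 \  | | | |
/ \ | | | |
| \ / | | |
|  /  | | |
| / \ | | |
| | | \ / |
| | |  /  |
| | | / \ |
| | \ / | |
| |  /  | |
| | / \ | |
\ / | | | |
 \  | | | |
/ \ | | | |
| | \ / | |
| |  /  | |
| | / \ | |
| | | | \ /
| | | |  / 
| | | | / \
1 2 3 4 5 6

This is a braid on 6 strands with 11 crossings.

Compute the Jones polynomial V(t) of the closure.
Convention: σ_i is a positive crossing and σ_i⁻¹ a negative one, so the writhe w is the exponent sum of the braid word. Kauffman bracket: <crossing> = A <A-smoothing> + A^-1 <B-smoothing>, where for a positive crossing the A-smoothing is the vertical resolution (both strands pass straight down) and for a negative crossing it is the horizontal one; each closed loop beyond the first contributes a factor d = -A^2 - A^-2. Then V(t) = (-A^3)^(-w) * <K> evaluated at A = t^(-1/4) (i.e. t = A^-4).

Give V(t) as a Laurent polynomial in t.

Reading the diagram top to bottom ('/'-over between positions i,i+1 = s_i, '\'-over = s_i^-1): braid word = s1^-1 s4 s3^-1 s4 s1^-1 s2 s4 s3 s1^-1 s3 s5.
The presented braid s1^-1 s4 s3^-1 s4 s1^-1 s2 s4 s3 s1^-1 s3 s5 on 6 strands reduces by inverse Markov moves (closure unchanged at each step):
  Destabilize: the word has the form β·s5 where s5 occurs only as the final letter (β ∈ B_5); drop it and the last strand → 5 strands.
Reduced to β = s1^-1 s4 s3^-1 s4 s1^-1 s2 s4 s3 s1^-1 s3 on 5 strands, 10 crossings.
Compute on β:
Braid: s1^-1 s4 s3^-1 s4 s1^-1 s2 s4 s3 s1^-1 s3 on 5 strands, 10 crossings.
Writhe w = (#positive) - (#negative) = 6 - 4 = 2.
State-sum expansion of <K>. There are 2^10 = 1024 states.
For each crossing: s=0 is the vertical smoothing, s=1 horizontal. Crossing k contributes A^(sign_k * (1 - 2*s_k)); loop factor d = -A^2 - A^-2.
Tabulate the states by total A-exponent and number of loops L (A-exp: L × count):
  A^10: L=5 ×1
  A^8: L=4 ×7, L=6 ×3
  A^6: L=3 ×18, L=5 ×26, L=7 ×1
  A^4: L=2 ×21, L=4 ×85, L=6 ×14
  A^2: L=1 ×9, L=3 ×137, L=5 ×62, L=7 ×2
  A^0: L=2 ×105, L=4 ×132, L=6 ×15
  A^-2: L=1 ×30, L=3 ×132, L=5 ×47, L=7 ×1
  A^-4: L=2 ×49, L=4 ×65, L=6 ×6
  A^-6: L=3 ×31, L=5 ×14
  A^-8: L=4 ×9, L=6 ×1
  A^-10: L=5 ×1
Each group contributes A^e * Σ count * d^(L-1):
Powers of d = -A^2 - A^-2: d^2 = A^4 + 2 + A^-4; d^3 = -A^6 - 3*A^2 - 3*A^-2 - A^-6; d^4 = A^8 + 4*A^4 + 6 + 4*A^-4 + A^-8; d^5 = -A^10 - 5*A^6 - 10*A^2 - 10*A^-2 - 5*A^-6 - A^-10; d^6 = A^12 + 6*A^8 + 15*A^4 + 20 + 15*A^-4 + 6*A^-8 + A^-12.
  A^10 * (d^4) = A^18 + 4*A^14 + 6*A^10 + 4*A^6 + A^2
  A^8 * (7*d^3 + 3*d^5) = -3*A^18 - 22*A^14 - 51*A^10 - 51*A^6 - 22*A^2 - 3*A^-2
  A^6 * (18*d^2 + 26*d^4 + d^6) = A^18 + 32*A^14 + 137*A^10 + 212*A^6 + 137*A^2 + 32*A^-2 + A^-6
  A^4 * (21*d + 85*d^3 + 14*d^5) = -14*A^14 - 155*A^10 - 416*A^6 - 416*A^2 - 155*A^-2 - 14*A^-6
  A^2 * (9 + 137*d^2 + 62*d^4 + 2*d^6) = 2*A^14 + 74*A^10 + 415*A^6 + 695*A^2 + 415*A^-2 + 74*A^-6 + 2*A^-10
  A^0 * (105*d + 132*d^3 + 15*d^5) = -15*A^10 - 207*A^6 - 651*A^2 - 651*A^-2 - 207*A^-6 - 15*A^-10
  A^-2 * (30 + 132*d^2 + 47*d^4 + d^6) = A^10 + 53*A^6 + 335*A^2 + 596*A^-2 + 335*A^-6 + 53*A^-10 + A^-14
  A^-4 * (49*d + 65*d^3 + 6*d^5) = -6*A^6 - 95*A^2 - 304*A^-2 - 304*A^-6 - 95*A^-10 - 6*A^-14
  A^-6 * (31*d^2 + 14*d^4) = 14*A^2 + 87*A^-2 + 146*A^-6 + 87*A^-10 + 14*A^-14
  A^-8 * (9*d^3 + d^5) = -A^2 - 14*A^-2 - 37*A^-6 - 37*A^-10 - 14*A^-14 - A^-18
  A^-10 * (d^4) = A^-2 + 4*A^-6 + 6*A^-10 + 4*A^-14 + A^-18
Summing the groups: <K> = -A^18 + 2*A^14 - 3*A^10 + 4*A^6 - 3*A^2 + 4*A^-2 - 2*A^-6 + A^-10 - A^-14
Normalise by the writhe: (-A^3)^(-w) = (-A^3)^(-2) = A^-6, so f(A) = A^-6 * <K> = -A^12 + 2*A^8 - 3*A^4 + 4 - 3*A^-4 + 4*A^-8 - 2*A^-12 + A^-16 - A^-20.
Substitute A = t^(-1/4), i.e. A^e → t^(-e/4): V(t) = -t^5 + t^4 - 2*t^3 + 4*t^2 - 3*t + 4 - 3*t^-1 + 2*t^-2 - t^-3

Answer: -t^5 + t^4 - 2*t^3 + 4*t^2 - 3*t + 4 - 3*t^-1 + 2*t^-2 - t^-3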